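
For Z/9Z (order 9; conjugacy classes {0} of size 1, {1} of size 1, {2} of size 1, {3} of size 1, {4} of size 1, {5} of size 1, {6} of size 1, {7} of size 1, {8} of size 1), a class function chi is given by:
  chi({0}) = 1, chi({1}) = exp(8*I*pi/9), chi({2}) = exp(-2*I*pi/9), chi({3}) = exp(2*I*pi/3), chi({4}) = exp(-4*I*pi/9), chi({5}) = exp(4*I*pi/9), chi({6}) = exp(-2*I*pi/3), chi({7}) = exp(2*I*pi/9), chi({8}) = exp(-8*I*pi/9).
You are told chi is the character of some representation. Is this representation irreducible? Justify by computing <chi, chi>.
Irreducible: <chi, chi> = 1.

Derivation: <chi, chi> = (1/|G|) sum_C |C| * |chi(C)|^2 = (1/9)[1*|1|^2 + 1*|exp(8*I*pi/9)|^2 + 1*|exp(-2*I*pi/9)|^2 + 1*|exp(2*I*pi/3)|^2 + 1*|exp(-4*I*pi/9)|^2 + 1*|exp(4*I*pi/9)|^2 + 1*|exp(-2*I*pi/3)|^2 + 1*|exp(2*I*pi/9)|^2 + 1*|exp(-8*I*pi/9)|^2]
  = (1/9)[(1) + (1) + (1) + (1) + (1) + (1) + (1) + (1) + (1)] = 9/9 = 1.
(Exp terms are combined using exp(i*s)*conj(exp(i*t)) = exp(i*(s-t)), and sums of them are collapsed using the identity that for every m > 1 the m distinct m-th roots of unity sum to 0, e.g. 1 + exp(2*I*pi/3) + exp(-2*I*pi/3) = 0.)
A character is irreducible iff <chi, chi> = 1, so this representation is irreducible.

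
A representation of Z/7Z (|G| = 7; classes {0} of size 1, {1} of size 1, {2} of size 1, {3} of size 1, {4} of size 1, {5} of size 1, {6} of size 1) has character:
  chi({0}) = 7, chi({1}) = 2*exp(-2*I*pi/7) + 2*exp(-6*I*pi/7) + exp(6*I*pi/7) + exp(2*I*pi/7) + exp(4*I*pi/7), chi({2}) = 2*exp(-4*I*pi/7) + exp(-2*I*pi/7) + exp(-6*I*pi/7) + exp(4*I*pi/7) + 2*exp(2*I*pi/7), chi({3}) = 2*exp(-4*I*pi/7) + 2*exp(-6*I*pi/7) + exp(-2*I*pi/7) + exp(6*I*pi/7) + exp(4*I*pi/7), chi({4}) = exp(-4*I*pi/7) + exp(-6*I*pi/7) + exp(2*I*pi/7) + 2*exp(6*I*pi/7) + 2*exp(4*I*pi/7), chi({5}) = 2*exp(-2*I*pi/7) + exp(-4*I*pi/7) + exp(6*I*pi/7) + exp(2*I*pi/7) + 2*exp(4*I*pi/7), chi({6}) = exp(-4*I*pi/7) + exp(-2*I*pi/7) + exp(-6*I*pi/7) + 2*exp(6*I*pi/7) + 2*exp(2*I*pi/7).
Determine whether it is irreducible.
Not irreducible (reducible): <chi, chi> = 11 > 1.

Proof sketch: <chi, chi> = (1/|G|) sum_C |C| * |chi(C)|^2 = (1/7)[1*|7|^2 + 1*|2*exp(-2*I*pi/7) + 2*exp(-6*I*pi/7) + exp(6*I*pi/7) + exp(2*I*pi/7) + exp(4*I*pi/7)|^2 + 1*|2*exp(-4*I*pi/7) + exp(-2*I*pi/7) + exp(-6*I*pi/7) + exp(4*I*pi/7) + 2*exp(2*I*pi/7)|^2 + 1*|2*exp(-4*I*pi/7) + 2*exp(-6*I*pi/7) + exp(-2*I*pi/7) + exp(6*I*pi/7) + exp(4*I*pi/7)|^2 + 1*|exp(-4*I*pi/7) + exp(-6*I*pi/7) + exp(2*I*pi/7) + 2*exp(6*I*pi/7) + 2*exp(4*I*pi/7)|^2 + 1*|2*exp(-2*I*pi/7) + exp(-4*I*pi/7) + exp(6*I*pi/7) + exp(2*I*pi/7) + 2*exp(4*I*pi/7)|^2 + 1*|exp(-4*I*pi/7) + exp(-2*I*pi/7) + exp(-6*I*pi/7) + 2*exp(6*I*pi/7) + 2*exp(2*I*pi/7)|^2]
  = (1/7)[(49) + (11 + 9*exp(-4*I*pi/7) + 4*exp(-2*I*pi/7) + 6*exp(-6*I*pi/7) + 6*exp(6*I*pi/7) + 4*exp(2*I*pi/7) + 9*exp(4*I*pi/7)) + (11 + 6*exp(-2*I*pi/7) + 9*exp(-6*I*pi/7) + 4*exp(-4*I*pi/7) + 4*exp(4*I*pi/7) + 9*exp(6*I*pi/7) + 6*exp(2*I*pi/7)) + (11 + 9*exp(-2*I*pi/7) + 6*exp(-4*I*pi/7) + 4*exp(-6*I*pi/7) + 4*exp(6*I*pi/7) + 6*exp(4*I*pi/7) + 9*exp(2*I*pi/7)) + (11 + 9*exp(-2*I*pi/7) + 6*exp(-4*I*pi/7) + 4*exp(-6*I*pi/7) + 4*exp(6*I*pi/7) + 6*exp(4*I*pi/7) + 9*exp(2*I*pi/7)) + (11 + 6*exp(-2*I*pi/7) + 9*exp(-6*I*pi/7) + 4*exp(-4*I*pi/7) + 4*exp(4*I*pi/7) + 9*exp(6*I*pi/7) + 6*exp(2*I*pi/7)) + (11 + 9*exp(-4*I*pi/7) + 4*exp(-2*I*pi/7) + 6*exp(-6*I*pi/7) + 6*exp(6*I*pi/7) + 4*exp(2*I*pi/7) + 9*exp(4*I*pi/7))] = 77/7 = 11.
(Exp terms are combined using exp(i*s)*conj(exp(i*t)) = exp(i*(s-t)), and sums of them are collapsed using the identity that for every m > 1 the m distinct m-th roots of unity sum to 0, e.g. 1 + exp(2*I*pi/3) + exp(-2*I*pi/3) = 0.)
A character is irreducible iff <chi, chi> = 1, so this representation is reducible.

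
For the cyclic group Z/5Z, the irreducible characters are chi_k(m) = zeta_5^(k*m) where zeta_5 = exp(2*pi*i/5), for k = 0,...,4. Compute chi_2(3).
chi_2(3) = zeta_5^6 = exp(2*I*pi/5)

Reasoning: chi_2(3) = zeta_5^(2*3) = zeta_5^6. Since zeta_5^5 = 1, this equals zeta_5^1 = exp(2*pi*i*1/5) = exp(2*I*pi/5).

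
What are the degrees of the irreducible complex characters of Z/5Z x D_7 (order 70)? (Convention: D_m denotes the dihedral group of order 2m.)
Dimensions: 1, 1, 1, 1, 1, 1, 1, 1, 1, 1, 2, 2, 2, 2, 2, 2, 2, 2, 2, 2, 2, 2, 2, 2, 2

Why: There are 25 irreducibles (= number of conjugacy classes). Their dimensions d_i satisfy sum d_i^2 = |G| = 70: 1 + 1 + 1 + 1 + 1 + 1 + 1 + 1 + 1 + 1 + 4 + 4 + 4 + 4 + 4 + 4 + 4 + 4 + 4 + 4 + 4 + 4 + 4 + 4 + 4 = 70. (For the product with Z/5Z: each of the 5 1-dim characters of Z/5Z tensors with each irrep of D_7, giving 5 copies of each D_7-dimension.)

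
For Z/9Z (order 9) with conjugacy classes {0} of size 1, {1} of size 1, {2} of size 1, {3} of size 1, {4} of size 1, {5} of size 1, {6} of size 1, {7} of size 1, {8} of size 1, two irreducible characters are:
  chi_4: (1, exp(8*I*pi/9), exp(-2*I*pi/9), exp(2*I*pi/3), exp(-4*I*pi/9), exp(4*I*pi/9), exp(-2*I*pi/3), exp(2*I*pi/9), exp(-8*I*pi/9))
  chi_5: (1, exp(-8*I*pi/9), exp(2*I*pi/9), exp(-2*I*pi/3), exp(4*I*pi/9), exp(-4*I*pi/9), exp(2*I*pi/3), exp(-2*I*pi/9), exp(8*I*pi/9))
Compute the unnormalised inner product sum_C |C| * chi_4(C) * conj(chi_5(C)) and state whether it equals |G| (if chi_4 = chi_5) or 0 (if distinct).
Sum = 0; so <chi_4, chi_5> = 0 (distinct irreducibles are orthogonal).

Proof sketch: Compute term by term over conjugacy classes (|C| * chi_4(C) * conj(chi_5(C))):
  1*(1)*conj(1) + 1*(exp(8*I*pi/9))*conj(exp(-8*I*pi/9)) + 1*(exp(-2*I*pi/9))*conj(exp(2*I*pi/9)) + 1*(exp(2*I*pi/3))*conj(exp(-2*I*pi/3)) + 1*(exp(-4*I*pi/9))*conj(exp(4*I*pi/9)) + 1*(exp(4*I*pi/9))*conj(exp(-4*I*pi/9)) + 1*(exp(-2*I*pi/3))*conj(exp(2*I*pi/3)) + 1*(exp(2*I*pi/9))*conj(exp(-2*I*pi/9)) + 1*(exp(-8*I*pi/9))*conj(exp(8*I*pi/9))
  = (1) + (exp(-2*I*pi/9)) + (exp(-4*I*pi/9)) + (exp(-2*I*pi/3)) + (exp(-8*I*pi/9)) + (exp(8*I*pi/9)) + (exp(2*I*pi/3)) + (exp(4*I*pi/9)) + (exp(2*I*pi/9))
  = 0.
(Exp terms are combined using exp(i*s)*conj(exp(i*t)) = exp(i*(s-t)), and sums of them are collapsed using the identity that for every m > 1 the m distinct m-th roots of unity sum to 0, e.g. 1 + exp(2*I*pi/3) + exp(-2*I*pi/3) = 0.)
Dividing by |G| = 9 gives 0/9 = 0, matching the row-orthogonality relation <chi_4, chi_5> = [chi_4 = chi_5].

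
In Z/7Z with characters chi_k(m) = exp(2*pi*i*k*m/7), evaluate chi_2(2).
chi_2(2) = zeta_7^4 = exp(-6*I*pi/7)

Explanation: chi_2(2) = zeta_7^(2*2) = zeta_7^4. Since zeta_7^7 = 1, this equals zeta_7^4 = exp(2*pi*i*4/7) = exp(-6*I*pi/7).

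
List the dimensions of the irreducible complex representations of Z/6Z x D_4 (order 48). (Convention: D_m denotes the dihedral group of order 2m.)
Dimensions: 1, 1, 1, 1, 1, 1, 1, 1, 1, 1, 1, 1, 1, 1, 1, 1, 1, 1, 1, 1, 1, 1, 1, 1, 2, 2, 2, 2, 2, 2

Derivation: There are 30 irreducibles (= number of conjugacy classes). Their dimensions d_i satisfy sum d_i^2 = |G| = 48: 1 + 1 + 1 + 1 + 1 + 1 + 1 + 1 + 1 + 1 + 1 + 1 + 1 + 1 + 1 + 1 + 1 + 1 + 1 + 1 + 1 + 1 + 1 + 1 + 4 + 4 + 4 + 4 + 4 + 4 = 48. (For the product with Z/6Z: each of the 6 1-dim characters of Z/6Z tensors with each irrep of D_4, giving 6 copies of each D_4-dimension.)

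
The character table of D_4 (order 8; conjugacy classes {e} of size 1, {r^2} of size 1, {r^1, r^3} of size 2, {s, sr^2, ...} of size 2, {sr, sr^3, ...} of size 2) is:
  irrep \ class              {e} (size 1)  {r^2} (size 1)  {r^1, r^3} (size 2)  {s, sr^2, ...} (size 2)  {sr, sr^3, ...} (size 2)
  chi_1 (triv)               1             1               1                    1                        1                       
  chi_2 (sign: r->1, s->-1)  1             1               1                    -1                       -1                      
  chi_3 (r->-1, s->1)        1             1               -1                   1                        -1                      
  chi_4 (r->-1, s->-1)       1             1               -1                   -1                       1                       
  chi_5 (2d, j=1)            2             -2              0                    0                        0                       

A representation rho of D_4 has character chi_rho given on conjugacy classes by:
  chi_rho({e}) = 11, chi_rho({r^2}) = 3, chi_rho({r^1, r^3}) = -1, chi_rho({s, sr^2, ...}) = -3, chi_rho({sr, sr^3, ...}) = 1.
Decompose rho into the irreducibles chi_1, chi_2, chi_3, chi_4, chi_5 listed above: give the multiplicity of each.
Multiplicities: chi_1: 1, chi_2: 2, chi_3: 1, chi_4: 3, chi_5: 2.

Solution. Use <chi_rho, chi> = (1/|G|) sum_C |C| * chi_rho(C) * conj(chi(C)) with |G| = 8 for each irreducible chi in the table:
  <chi_rho, chi_1> = (1/8)[1*(11)*conj(1) + 1*(3)*conj(1) + 2*(-1)*conj(1) + 2*(-3)*conj(1) + 2*(1)*conj(1)]
      = (1/8)[(11) + (3) + (-2) + (-6) + (2)] = 8/8 = 1
  <chi_rho, chi_2> = (1/8)[1*(11)*conj(1) + 1*(3)*conj(1) + 2*(-1)*conj(1) + 2*(-3)*conj(-1) + 2*(1)*conj(-1)]
      = (1/8)[(11) + (3) + (-2) + (6) + (-2)] = 16/8 = 2
  <chi_rho, chi_3> = (1/8)[1*(11)*conj(1) + 1*(3)*conj(1) + 2*(-1)*conj(-1) + 2*(-3)*conj(1) + 2*(1)*conj(-1)]
      = (1/8)[(11) + (3) + (2) + (-6) + (-2)] = 8/8 = 1
  <chi_rho, chi_4> = (1/8)[1*(11)*conj(1) + 1*(3)*conj(1) + 2*(-1)*conj(-1) + 2*(-3)*conj(-1) + 2*(1)*conj(1)]
      = (1/8)[(11) + (3) + (2) + (6) + (2)] = 24/8 = 3
  <chi_rho, chi_5> = (1/8)[1*(11)*conj(2) + 1*(3)*conj(-2) + 2*(-1)*conj(0) + 2*(-3)*conj(0) + 2*(1)*conj(0)]
      = (1/8)[(22) + (-6) + (0) + (0) + (0)] = 16/8 = 2
Dimension check: dim(rho) = sum (mult * dim) = 1*1 + 2*1 + 1*1 + 3*1 + 2*2 = 11 = chi_rho(e) = 11.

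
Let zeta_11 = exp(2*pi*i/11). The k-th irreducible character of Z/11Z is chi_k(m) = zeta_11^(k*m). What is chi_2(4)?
chi_2(4) = zeta_11^8 = exp(-6*I*pi/11)

Explanation: chi_2(4) = zeta_11^(2*4) = zeta_11^8. Since zeta_11^11 = 1, this equals zeta_11^8 = exp(2*pi*i*8/11) = exp(-6*I*pi/11).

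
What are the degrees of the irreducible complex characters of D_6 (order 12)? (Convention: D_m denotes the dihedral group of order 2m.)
Dimensions: 1, 1, 1, 1, 2, 2

Working: There are 6 irreducibles (= number of conjugacy classes). Their dimensions d_i satisfy sum d_i^2 = |G| = 12: 1 + 1 + 1 + 1 + 4 + 4 = 12.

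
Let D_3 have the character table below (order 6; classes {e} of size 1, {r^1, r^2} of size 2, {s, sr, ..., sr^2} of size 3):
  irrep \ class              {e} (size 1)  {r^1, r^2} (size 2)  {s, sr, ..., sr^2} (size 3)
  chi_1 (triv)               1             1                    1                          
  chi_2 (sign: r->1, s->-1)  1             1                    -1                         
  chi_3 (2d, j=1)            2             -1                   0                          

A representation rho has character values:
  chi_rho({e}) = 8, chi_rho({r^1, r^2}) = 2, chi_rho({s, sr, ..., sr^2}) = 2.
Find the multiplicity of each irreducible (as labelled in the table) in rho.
Multiplicities: chi_1: 3, chi_2: 1, chi_3: 2.

Proof sketch: Use <chi_rho, chi> = (1/|G|) sum_C |C| * chi_rho(C) * conj(chi(C)) with |G| = 6 for each irreducible chi in the table:
  <chi_rho, chi_1> = (1/6)[1*(8)*conj(1) + 2*(2)*conj(1) + 3*(2)*conj(1)]
      = (1/6)[(8) + (4) + (6)] = 18/6 = 3
  <chi_rho, chi_2> = (1/6)[1*(8)*conj(1) + 2*(2)*conj(1) + 3*(2)*conj(-1)]
      = (1/6)[(8) + (4) + (-6)] = 6/6 = 1
  <chi_rho, chi_3> = (1/6)[1*(8)*conj(2) + 2*(2)*conj(-1) + 3*(2)*conj(0)]
      = (1/6)[(16) + (-4) + (0)] = 12/6 = 2
Dimension check: dim(rho) = sum (mult * dim) = 3*1 + 1*1 + 2*2 = 8 = chi_rho(e) = 8.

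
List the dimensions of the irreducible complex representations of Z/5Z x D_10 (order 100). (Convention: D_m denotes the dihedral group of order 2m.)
Dimensions: 1, 1, 1, 1, 1, 1, 1, 1, 1, 1, 1, 1, 1, 1, 1, 1, 1, 1, 1, 1, 2, 2, 2, 2, 2, 2, 2, 2, 2, 2, 2, 2, 2, 2, 2, 2, 2, 2, 2, 2

Proof sketch: There are 40 irreducibles (= number of conjugacy classes). Their dimensions d_i satisfy sum d_i^2 = |G| = 100: 1 + 1 + 1 + 1 + 1 + 1 + 1 + 1 + 1 + 1 + 1 + 1 + 1 + 1 + 1 + 1 + 1 + 1 + 1 + 1 + 4 + 4 + 4 + 4 + 4 + 4 + 4 + 4 + 4 + 4 + 4 + 4 + 4 + 4 + 4 + 4 + 4 + 4 + 4 + 4 = 100. (For the product with Z/5Z: each of the 5 1-dim characters of Z/5Z tensors with each irrep of D_10, giving 5 copies of each D_10-dimension.)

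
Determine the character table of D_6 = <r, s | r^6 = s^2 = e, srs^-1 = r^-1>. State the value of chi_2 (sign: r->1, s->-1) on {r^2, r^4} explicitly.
Conjugacy classes: {e} of size 1, {r^3} of size 1, {r^1, r^5} of size 2, {r^2, r^4} of size 2, {s, sr^2, ...} of size 3, {sr, sr^3, ...} of size 3.
Character table:
  irrep \ class              {e} (size 1)  {r^3} (size 1)  {r^1, r^5} (size 2)  {r^2, r^4} (size 2)  {s, sr^2, ...} (size 3)  {sr, sr^3, ...} (size 3)
  chi_1 (triv)               1             1               1                    1                    1                        1                       
  chi_2 (sign: r->1, s->-1)  1             1               1                    1                    -1                       -1                      
  chi_3 (r->-1, s->1)        1             -1              -1                   1                    1                        -1                      
  chi_4 (r->-1, s->-1)       1             -1              -1                   1                    -1                       1                       
  chi_5 (2d, j=1)            2             -2              1                    -1                   0                        0                       
  chi_6 (2d, j=2)            2             2               -1                   -1                   0                        0                       

Spot check: chi_2 (sign: r->1, s->-1) on {r^2, r^4} = 1.

Why: D_6 has order 2*6 = 12 with 6 conjugacy classes, hence 6 irreducibles. Sum of squared dims 1 + 1 + 1 + 1 + 4 + 4 = 12 = |G|. Linear characters come from the abelianisation; the 2-dimensional irreps have character r^k -> 2*cos(2*pi*j*k/6), reflections -> 0.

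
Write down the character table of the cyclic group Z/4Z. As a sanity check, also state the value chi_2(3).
Character table of Z/4Z (irreps indexed chi_0,...,chi_3 with chi_k(m) = zeta_4^(k*m), zeta_4 = exp(2*pi*i/4)):
  irrep \ class  {0} (size 1)  {1} (size 1)  {2} (size 1)  {3} (size 1)
  chi_0          1             1             1             1           
  chi_1          1             I             -1            -I          
  chi_2          1             -1            1             -1          
  chi_3          1             -I            -1            I           

Spot check: chi_2(3) = zeta_4^(2*3) = zeta_4^6 = -1.

Argument: Z/4Z is abelian, so all 4 irreducible complex representations are 1-dimensional. They are given by chi_k(m) = zeta_4^(k*m) for k = 0,...,3. Row orthogonality: sum_m chi_k(m) conj(chi_l(m)) = 4 * [k = l].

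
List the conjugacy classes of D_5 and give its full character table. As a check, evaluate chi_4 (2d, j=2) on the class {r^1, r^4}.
Conjugacy classes: {e} of size 1, {r^1, r^4} of size 2, {r^2, r^3} of size 2, {s, sr, ..., sr^4} of size 5.
Character table:
  irrep \ class              {e} (size 1)  {r^1, r^4} (size 2)  {r^2, r^3} (size 2)  {s, sr, ..., sr^4} (size 5)
  chi_1 (triv)               1             1                    1                    1                          
  chi_2 (sign: r->1, s->-1)  1             1                    1                    -1                         
  chi_3 (2d, j=1)            2             -1/2 + sqrt(5)/2     -sqrt(5)/2 - 1/2     0                          
  chi_4 (2d, j=2)            2             -sqrt(5)/2 - 1/2     -1/2 + sqrt(5)/2     0                          

Spot check: chi_4 (2d, j=2) on {r^1, r^4} = -sqrt(5)/2 - 1/2.

Solution. D_5 has order 2*5 = 10 with 4 conjugacy classes, hence 4 irreducibles. Sum of squared dims 1 + 1 + 4 + 4 = 10 = |G|. Linear characters come from the abelianisation; the 2-dimensional irreps have character r^k -> 2*cos(2*pi*j*k/5), reflections -> 0.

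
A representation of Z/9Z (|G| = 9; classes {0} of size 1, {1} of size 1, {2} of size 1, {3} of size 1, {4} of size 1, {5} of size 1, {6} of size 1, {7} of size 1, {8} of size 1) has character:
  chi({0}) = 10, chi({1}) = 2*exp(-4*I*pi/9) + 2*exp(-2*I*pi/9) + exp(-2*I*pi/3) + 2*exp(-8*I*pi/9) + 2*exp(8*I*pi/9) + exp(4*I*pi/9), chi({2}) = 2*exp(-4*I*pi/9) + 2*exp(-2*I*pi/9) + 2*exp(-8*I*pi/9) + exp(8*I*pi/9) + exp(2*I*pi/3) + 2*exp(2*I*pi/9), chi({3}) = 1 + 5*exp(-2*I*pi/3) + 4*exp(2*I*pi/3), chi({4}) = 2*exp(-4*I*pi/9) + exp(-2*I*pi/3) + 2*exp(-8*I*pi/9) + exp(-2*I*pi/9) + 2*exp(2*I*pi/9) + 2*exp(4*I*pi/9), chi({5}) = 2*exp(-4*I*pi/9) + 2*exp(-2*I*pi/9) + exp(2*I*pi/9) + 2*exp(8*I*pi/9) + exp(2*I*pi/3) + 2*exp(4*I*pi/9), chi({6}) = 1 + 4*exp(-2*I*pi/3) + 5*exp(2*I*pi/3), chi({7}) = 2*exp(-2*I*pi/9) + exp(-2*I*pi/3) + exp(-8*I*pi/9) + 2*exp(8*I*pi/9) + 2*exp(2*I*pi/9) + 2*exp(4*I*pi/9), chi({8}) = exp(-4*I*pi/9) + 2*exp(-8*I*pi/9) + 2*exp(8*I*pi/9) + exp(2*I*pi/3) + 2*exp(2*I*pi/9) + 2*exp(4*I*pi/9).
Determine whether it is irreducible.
Not irreducible (reducible): <chi, chi> = 18 > 1.

Proof sketch: <chi, chi> = (1/|G|) sum_C |C| * |chi(C)|^2 = (1/9)[1*|10|^2 + 1*|2*exp(-4*I*pi/9) + 2*exp(-2*I*pi/9) + exp(-2*I*pi/3) + 2*exp(-8*I*pi/9) + 2*exp(8*I*pi/9) + exp(4*I*pi/9)|^2 + 1*|2*exp(-4*I*pi/9) + 2*exp(-2*I*pi/9) + 2*exp(-8*I*pi/9) + exp(8*I*pi/9) + exp(2*I*pi/3) + 2*exp(2*I*pi/9)|^2 + 1*|1 + 5*exp(-2*I*pi/3) + 4*exp(2*I*pi/3)|^2 + 1*|2*exp(-4*I*pi/9) + exp(-2*I*pi/3) + 2*exp(-8*I*pi/9) + exp(-2*I*pi/9) + 2*exp(2*I*pi/9) + 2*exp(4*I*pi/9)|^2 + 1*|2*exp(-4*I*pi/9) + 2*exp(-2*I*pi/9) + exp(2*I*pi/9) + 2*exp(8*I*pi/9) + exp(2*I*pi/3) + 2*exp(4*I*pi/9)|^2 + 1*|1 + 4*exp(-2*I*pi/3) + 5*exp(2*I*pi/3)|^2 + 1*|2*exp(-2*I*pi/9) + exp(-2*I*pi/3) + exp(-8*I*pi/9) + 2*exp(8*I*pi/9) + 2*exp(2*I*pi/9) + 2*exp(4*I*pi/9)|^2 + 1*|exp(-4*I*pi/9) + 2*exp(-8*I*pi/9) + 2*exp(8*I*pi/9) + exp(2*I*pi/3) + 2*exp(2*I*pi/9) + 2*exp(4*I*pi/9)|^2]
  = (1/9)[(100) + (18 + 12*exp(-2*I*pi/3) + 10*exp(-4*I*pi/9) + 12*exp(-2*I*pi/9) + 7*exp(-8*I*pi/9) + 7*exp(8*I*pi/9) + 12*exp(2*I*pi/9) + 10*exp(4*I*pi/9) + 12*exp(2*I*pi/3)) + (18 + 12*exp(-4*I*pi/9) + 12*exp(-2*I*pi/3) + 7*exp(-2*I*pi/9) + 10*exp(-8*I*pi/9) + 10*exp(8*I*pi/9) + 7*exp(2*I*pi/9) + 12*exp(2*I*pi/3) + 12*exp(4*I*pi/9)) + (13) + (18 + 12*exp(-2*I*pi/3) + 7*exp(-4*I*pi/9) + 10*exp(-2*I*pi/9) + 12*exp(-8*I*pi/9) + 12*exp(8*I*pi/9) + 10*exp(2*I*pi/9) + 7*exp(4*I*pi/9) + 12*exp(2*I*pi/3)) + (18 + 12*exp(-2*I*pi/3) + 7*exp(-4*I*pi/9) + 10*exp(-2*I*pi/9) + 12*exp(-8*I*pi/9) + 12*exp(8*I*pi/9) + 10*exp(2*I*pi/9) + 7*exp(4*I*pi/9) + 12*exp(2*I*pi/3)) + (13) + (18 + 12*exp(-4*I*pi/9) + 12*exp(-2*I*pi/3) + 7*exp(-2*I*pi/9) + 10*exp(-8*I*pi/9) + 10*exp(8*I*pi/9) + 7*exp(2*I*pi/9) + 12*exp(2*I*pi/3) + 12*exp(4*I*pi/9)) + (18 + 12*exp(-2*I*pi/3) + 10*exp(-4*I*pi/9) + 12*exp(-2*I*pi/9) + 7*exp(-8*I*pi/9) + 7*exp(8*I*pi/9) + 12*exp(2*I*pi/9) + 10*exp(4*I*pi/9) + 12*exp(2*I*pi/3))] = 162/9 = 18.
(Exp terms are combined using exp(i*s)*conj(exp(i*t)) = exp(i*(s-t)), and sums of them are collapsed using the identity that for every m > 1 the m distinct m-th roots of unity sum to 0, e.g. 1 + exp(2*I*pi/3) + exp(-2*I*pi/3) = 0.)
A character is irreducible iff <chi, chi> = 1, so this representation is reducible.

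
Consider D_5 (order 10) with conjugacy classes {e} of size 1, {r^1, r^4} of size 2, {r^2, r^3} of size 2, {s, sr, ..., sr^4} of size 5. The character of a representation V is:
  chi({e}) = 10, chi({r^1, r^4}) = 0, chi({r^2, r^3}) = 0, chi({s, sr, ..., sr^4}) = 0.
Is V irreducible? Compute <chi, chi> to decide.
Not irreducible (reducible): <chi, chi> = 10 > 1.

Solution. <chi, chi> = (1/|G|) sum_C |C| * |chi(C)|^2 = (1/10)[1*|10|^2 + 2*|0|^2 + 2*|0|^2 + 5*|0|^2]
  = (1/10)[(100) + (0) + (0) + (0)] = 100/10 = 10.
A character is irreducible iff <chi, chi> = 1, so this representation is reducible.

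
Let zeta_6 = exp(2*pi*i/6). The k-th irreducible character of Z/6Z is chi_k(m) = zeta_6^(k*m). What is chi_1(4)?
chi_1(4) = zeta_6^4 = exp(-2*I*pi/3)

Derivation: chi_1(4) = zeta_6^(1*4) = zeta_6^4. Since zeta_6^6 = 1, this equals zeta_6^4 = exp(2*pi*i*4/6) = exp(-2*I*pi/3).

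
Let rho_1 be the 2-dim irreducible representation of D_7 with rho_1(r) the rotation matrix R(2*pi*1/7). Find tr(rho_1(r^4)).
chi_{rho_1}(r^4) = 2*cos(2*pi*1*4/7) = -2*cos(pi/7)

rho_1(r^4) is rotation by angle 2*pi*1*4/7, whose trace is 2*cos(2*pi*1*4/7) = -2*cos(pi/7).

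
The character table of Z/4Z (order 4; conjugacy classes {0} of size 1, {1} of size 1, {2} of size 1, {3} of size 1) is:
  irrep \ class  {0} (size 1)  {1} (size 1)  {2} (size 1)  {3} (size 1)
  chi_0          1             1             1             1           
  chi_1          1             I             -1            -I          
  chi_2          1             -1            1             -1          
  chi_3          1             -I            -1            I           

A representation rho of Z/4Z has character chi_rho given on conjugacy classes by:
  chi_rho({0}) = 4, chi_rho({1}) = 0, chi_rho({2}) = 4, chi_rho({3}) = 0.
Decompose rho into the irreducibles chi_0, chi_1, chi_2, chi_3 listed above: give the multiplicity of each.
Multiplicities: chi_0: 2, chi_1: 0, chi_2: 2, chi_3: 0.

Proof sketch: Use <chi_rho, chi> = (1/|G|) sum_C |C| * chi_rho(C) * conj(chi(C)) with |G| = 4 for each irreducible chi in the table:
  <chi_rho, chi_0> = (1/4)[1*(4)*conj(1) + 1*(0)*conj(1) + 1*(4)*conj(1) + 1*(0)*conj(1)]
      = (1/4)[(4) + (0) + (4) + (0)] = 8/4 = 2
  <chi_rho, chi_1> = (1/4)[1*(4)*conj(1) + 1*(0)*conj(I) + 1*(4)*conj(-1) + 1*(0)*conj(-I)]
      = (1/4)[(4) + (0) + (-4) + (0)] = 0/4 = 0
  <chi_rho, chi_2> = (1/4)[1*(4)*conj(1) + 1*(0)*conj(-1) + 1*(4)*conj(1) + 1*(0)*conj(-1)]
      = (1/4)[(4) + (0) + (4) + (0)] = 8/4 = 2
  <chi_rho, chi_3> = (1/4)[1*(4)*conj(1) + 1*(0)*conj(-I) + 1*(4)*conj(-1) + 1*(0)*conj(I)]
      = (1/4)[(4) + (0) + (-4) + (0)] = 0/4 = 0
(Exp terms are combined using exp(i*s)*conj(exp(i*t)) = exp(i*(s-t)), and sums of them are collapsed using the identity that for every m > 1 the m distinct m-th roots of unity sum to 0, e.g. 1 + exp(2*I*pi/3) + exp(-2*I*pi/3) = 0.)
Dimension check: dim(rho) = sum (mult * dim) = 2*1 + 0*1 + 2*1 + 0*1 = 4 = chi_rho(e) = 4.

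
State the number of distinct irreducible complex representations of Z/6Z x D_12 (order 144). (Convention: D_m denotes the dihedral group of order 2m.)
54

Derivation: The number of irreducible complex representations of a finite group equals its number of conjugacy classes. For a direct product, #classes(G x H) = #classes(G) * #classes(H). Z/6Z has 6 classes (abelian), D_12 has 9 classes, so 6 * 9 = 54, so Z/6Z x D_12 (order 144) has exactly 54 irreducible complex representations.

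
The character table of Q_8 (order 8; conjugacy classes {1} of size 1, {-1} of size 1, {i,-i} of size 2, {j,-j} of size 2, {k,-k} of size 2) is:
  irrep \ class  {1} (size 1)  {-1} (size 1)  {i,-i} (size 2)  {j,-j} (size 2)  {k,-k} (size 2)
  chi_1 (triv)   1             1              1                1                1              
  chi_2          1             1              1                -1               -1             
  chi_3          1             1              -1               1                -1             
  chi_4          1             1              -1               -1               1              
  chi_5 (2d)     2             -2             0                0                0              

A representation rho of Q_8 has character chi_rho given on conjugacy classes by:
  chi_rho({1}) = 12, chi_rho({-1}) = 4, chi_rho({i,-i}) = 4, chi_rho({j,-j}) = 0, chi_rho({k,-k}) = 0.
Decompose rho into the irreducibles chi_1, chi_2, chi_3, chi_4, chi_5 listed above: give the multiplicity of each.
Multiplicities: chi_1: 3, chi_2: 3, chi_3: 1, chi_4: 1, chi_5: 2.

Solution. Use <chi_rho, chi> = (1/|G|) sum_C |C| * chi_rho(C) * conj(chi(C)) with |G| = 8 for each irreducible chi in the table:
  <chi_rho, chi_1> = (1/8)[1*(12)*conj(1) + 1*(4)*conj(1) + 2*(4)*conj(1) + 2*(0)*conj(1) + 2*(0)*conj(1)]
      = (1/8)[(12) + (4) + (8) + (0) + (0)] = 24/8 = 3
  <chi_rho, chi_2> = (1/8)[1*(12)*conj(1) + 1*(4)*conj(1) + 2*(4)*conj(1) + 2*(0)*conj(-1) + 2*(0)*conj(-1)]
      = (1/8)[(12) + (4) + (8) + (0) + (0)] = 24/8 = 3
  <chi_rho, chi_3> = (1/8)[1*(12)*conj(1) + 1*(4)*conj(1) + 2*(4)*conj(-1) + 2*(0)*conj(1) + 2*(0)*conj(-1)]
      = (1/8)[(12) + (4) + (-8) + (0) + (0)] = 8/8 = 1
  <chi_rho, chi_4> = (1/8)[1*(12)*conj(1) + 1*(4)*conj(1) + 2*(4)*conj(-1) + 2*(0)*conj(-1) + 2*(0)*conj(1)]
      = (1/8)[(12) + (4) + (-8) + (0) + (0)] = 8/8 = 1
  <chi_rho, chi_5> = (1/8)[1*(12)*conj(2) + 1*(4)*conj(-2) + 2*(4)*conj(0) + 2*(0)*conj(0) + 2*(0)*conj(0)]
      = (1/8)[(24) + (-8) + (0) + (0) + (0)] = 16/8 = 2
Dimension check: dim(rho) = sum (mult * dim) = 3*1 + 3*1 + 1*1 + 1*1 + 2*2 = 12 = chi_rho(e) = 12.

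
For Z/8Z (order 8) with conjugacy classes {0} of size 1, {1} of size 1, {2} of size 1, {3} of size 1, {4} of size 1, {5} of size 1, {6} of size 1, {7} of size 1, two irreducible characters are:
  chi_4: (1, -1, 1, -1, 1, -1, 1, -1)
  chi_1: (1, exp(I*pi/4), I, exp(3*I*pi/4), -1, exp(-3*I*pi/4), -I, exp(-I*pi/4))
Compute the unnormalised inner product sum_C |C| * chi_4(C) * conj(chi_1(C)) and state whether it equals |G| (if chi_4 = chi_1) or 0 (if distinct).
Sum = 0; so <chi_4, chi_1> = 0 (distinct irreducibles are orthogonal).

Explanation: Compute term by term over conjugacy classes (|C| * chi_4(C) * conj(chi_1(C))):
  1*(1)*conj(1) + 1*(-1)*conj(exp(I*pi/4)) + 1*(1)*conj(I) + 1*(-1)*conj(exp(3*I*pi/4)) + 1*(1)*conj(-1) + 1*(-1)*conj(exp(-3*I*pi/4)) + 1*(1)*conj(-I) + 1*(-1)*conj(exp(-I*pi/4))
  = (1) + (-exp(-I*pi/4)) + (-I) + (-exp(-3*I*pi/4)) + (-1) + (-exp(3*I*pi/4)) + (I) + (-exp(I*pi/4))
  = 0.
(Exp terms are combined using exp(i*s)*conj(exp(i*t)) = exp(i*(s-t)), and sums of them are collapsed using the identity that for every m > 1 the m distinct m-th roots of unity sum to 0, e.g. 1 + exp(2*I*pi/3) + exp(-2*I*pi/3) = 0.)
Dividing by |G| = 8 gives 0/8 = 0, matching the row-orthogonality relation <chi_4, chi_1> = [chi_4 = chi_1].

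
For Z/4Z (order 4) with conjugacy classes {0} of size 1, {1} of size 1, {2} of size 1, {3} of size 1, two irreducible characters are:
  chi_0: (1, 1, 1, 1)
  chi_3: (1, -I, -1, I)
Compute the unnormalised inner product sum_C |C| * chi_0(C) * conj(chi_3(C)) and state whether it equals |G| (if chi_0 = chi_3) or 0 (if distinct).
Sum = 0; so <chi_0, chi_3> = 0 (distinct irreducibles are orthogonal).

Reasoning: Compute term by term over conjugacy classes (|C| * chi_0(C) * conj(chi_3(C))):
  1*(1)*conj(1) + 1*(1)*conj(-I) + 1*(1)*conj(-1) + 1*(1)*conj(I)
  = (1) + (I) + (-1) + (-I)
  = 0.
(Exp terms are combined using exp(i*s)*conj(exp(i*t)) = exp(i*(s-t)), and sums of them are collapsed using the identity that for every m > 1 the m distinct m-th roots of unity sum to 0, e.g. 1 + exp(2*I*pi/3) + exp(-2*I*pi/3) = 0.)
Dividing by |G| = 4 gives 0/4 = 0, matching the row-orthogonality relation <chi_0, chi_3> = [chi_0 = chi_3].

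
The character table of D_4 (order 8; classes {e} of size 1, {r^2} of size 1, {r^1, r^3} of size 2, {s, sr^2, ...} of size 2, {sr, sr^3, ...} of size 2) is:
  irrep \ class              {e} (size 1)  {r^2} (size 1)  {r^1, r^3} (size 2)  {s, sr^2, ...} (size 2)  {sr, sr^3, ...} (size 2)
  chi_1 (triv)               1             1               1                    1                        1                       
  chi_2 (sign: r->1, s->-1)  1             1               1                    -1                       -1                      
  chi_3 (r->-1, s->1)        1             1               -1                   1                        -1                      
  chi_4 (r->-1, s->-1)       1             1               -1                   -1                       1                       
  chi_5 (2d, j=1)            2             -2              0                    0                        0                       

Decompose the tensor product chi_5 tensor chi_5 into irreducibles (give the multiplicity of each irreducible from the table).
chi_5 tensor chi_5 = chi_1 + chi_2 + chi_3 + chi_4 (all other irreducibles have multiplicity 0).

Explanation: The character of a tensor product is the pointwise product (chi_5 * chi_5)(C) = chi_5(C) * chi_5(C):
  {e}: (2)*(2), {r^2}: (-2)*(-2), {r^1, r^3}: (0)*(0), {s, sr^2, ...}: (0)*(0), {sr, sr^3, ...}: (0)*(0)
so (chi_5 * chi_5) takes values
  {e} -> 4, {r^2} -> 4, {r^1, r^3} -> 0, {s, sr^2, ...} -> 0, {sr, sr^3, ...} -> 0.
Now take the inner product of this character with each irreducible chi from the table, <chi_5*chi_5, chi> = (1/8) sum_C |C| (chi_5*chi_5)(C) conj(chi(C)):
  <chi_5*chi_5, chi_1> = (1/8)[1*(4)*conj(1) + 1*(4)*conj(1) + 2*(0)*conj(1) + 2*(0)*conj(1) + 2*(0)*conj(1)]
      = (1/8)[(4) + (4) + (0) + (0) + (0)] = 8/8 = 1
  <chi_5*chi_5, chi_2> = (1/8)[1*(4)*conj(1) + 1*(4)*conj(1) + 2*(0)*conj(1) + 2*(0)*conj(-1) + 2*(0)*conj(-1)]
      = (1/8)[(4) + (4) + (0) + (0) + (0)] = 8/8 = 1
  <chi_5*chi_5, chi_3> = (1/8)[1*(4)*conj(1) + 1*(4)*conj(1) + 2*(0)*conj(-1) + 2*(0)*conj(1) + 2*(0)*conj(-1)]
      = (1/8)[(4) + (4) + (0) + (0) + (0)] = 8/8 = 1
  <chi_5*chi_5, chi_4> = (1/8)[1*(4)*conj(1) + 1*(4)*conj(1) + 2*(0)*conj(-1) + 2*(0)*conj(-1) + 2*(0)*conj(1)]
      = (1/8)[(4) + (4) + (0) + (0) + (0)] = 8/8 = 1
  <chi_5*chi_5, chi_5> = (1/8)[1*(4)*conj(2) + 1*(4)*conj(-2) + 2*(0)*conj(0) + 2*(0)*conj(0) + 2*(0)*conj(0)]
      = (1/8)[(8) + (-8) + (0) + (0) + (0)] = 0/8 = 0
Hence the multiplicities are chi_1: 1, chi_2: 1, chi_3: 1, chi_4: 1. Dimension check: dim(chi_5)*dim(chi_5) = 2*2 = 4 and sum (mult * dim) = 1*1 + 1*1 + 1*1 + 1*1 = 4.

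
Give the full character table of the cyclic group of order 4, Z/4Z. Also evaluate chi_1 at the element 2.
Character table of Z/4Z (irreps indexed chi_0,...,chi_3 with chi_k(m) = zeta_4^(k*m), zeta_4 = exp(2*pi*i/4)):
  irrep \ class  {0} (size 1)  {1} (size 1)  {2} (size 1)  {3} (size 1)
  chi_0          1             1             1             1           
  chi_1          1             I             -1            -I          
  chi_2          1             -1            1             -1          
  chi_3          1             -I            -1            I           

Spot check: chi_1(2) = zeta_4^(1*2) = zeta_4^2 = -1.

Why: Z/4Z is abelian, so all 4 irreducible complex representations are 1-dimensional. They are given by chi_k(m) = zeta_4^(k*m) for k = 0,...,3. Row orthogonality: sum_m chi_k(m) conj(chi_l(m)) = 4 * [k = l].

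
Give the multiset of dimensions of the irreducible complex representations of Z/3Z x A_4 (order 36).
Dimensions: 1, 1, 1, 1, 1, 1, 1, 1, 1, 3, 3, 3

Working: There are 12 irreducibles (= number of conjugacy classes). Their dimensions d_i satisfy sum d_i^2 = |G| = 36: 1 + 1 + 1 + 1 + 1 + 1 + 1 + 1 + 1 + 9 + 9 + 9 = 36. (For the product with Z/3Z: each of the 3 1-dim characters of Z/3Z tensors with each irrep of A_4, giving 3 copies of each A_4-dimension.)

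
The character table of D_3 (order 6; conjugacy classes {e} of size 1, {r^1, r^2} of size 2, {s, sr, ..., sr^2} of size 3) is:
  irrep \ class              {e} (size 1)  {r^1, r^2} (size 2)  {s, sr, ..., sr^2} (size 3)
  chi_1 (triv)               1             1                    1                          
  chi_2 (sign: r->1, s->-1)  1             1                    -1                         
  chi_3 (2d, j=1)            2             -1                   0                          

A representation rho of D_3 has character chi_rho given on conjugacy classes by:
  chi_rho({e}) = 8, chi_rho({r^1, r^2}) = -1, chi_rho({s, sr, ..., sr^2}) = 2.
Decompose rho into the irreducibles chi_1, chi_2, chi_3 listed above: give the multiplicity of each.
Multiplicities: chi_1: 2, chi_2: 0, chi_3: 3.

Argument: Use <chi_rho, chi> = (1/|G|) sum_C |C| * chi_rho(C) * conj(chi(C)) with |G| = 6 for each irreducible chi in the table:
  <chi_rho, chi_1> = (1/6)[1*(8)*conj(1) + 2*(-1)*conj(1) + 3*(2)*conj(1)]
      = (1/6)[(8) + (-2) + (6)] = 12/6 = 2
  <chi_rho, chi_2> = (1/6)[1*(8)*conj(1) + 2*(-1)*conj(1) + 3*(2)*conj(-1)]
      = (1/6)[(8) + (-2) + (-6)] = 0/6 = 0
  <chi_rho, chi_3> = (1/6)[1*(8)*conj(2) + 2*(-1)*conj(-1) + 3*(2)*conj(0)]
      = (1/6)[(16) + (2) + (0)] = 18/6 = 3
Dimension check: dim(rho) = sum (mult * dim) = 2*1 + 0*1 + 3*2 = 8 = chi_rho(e) = 8.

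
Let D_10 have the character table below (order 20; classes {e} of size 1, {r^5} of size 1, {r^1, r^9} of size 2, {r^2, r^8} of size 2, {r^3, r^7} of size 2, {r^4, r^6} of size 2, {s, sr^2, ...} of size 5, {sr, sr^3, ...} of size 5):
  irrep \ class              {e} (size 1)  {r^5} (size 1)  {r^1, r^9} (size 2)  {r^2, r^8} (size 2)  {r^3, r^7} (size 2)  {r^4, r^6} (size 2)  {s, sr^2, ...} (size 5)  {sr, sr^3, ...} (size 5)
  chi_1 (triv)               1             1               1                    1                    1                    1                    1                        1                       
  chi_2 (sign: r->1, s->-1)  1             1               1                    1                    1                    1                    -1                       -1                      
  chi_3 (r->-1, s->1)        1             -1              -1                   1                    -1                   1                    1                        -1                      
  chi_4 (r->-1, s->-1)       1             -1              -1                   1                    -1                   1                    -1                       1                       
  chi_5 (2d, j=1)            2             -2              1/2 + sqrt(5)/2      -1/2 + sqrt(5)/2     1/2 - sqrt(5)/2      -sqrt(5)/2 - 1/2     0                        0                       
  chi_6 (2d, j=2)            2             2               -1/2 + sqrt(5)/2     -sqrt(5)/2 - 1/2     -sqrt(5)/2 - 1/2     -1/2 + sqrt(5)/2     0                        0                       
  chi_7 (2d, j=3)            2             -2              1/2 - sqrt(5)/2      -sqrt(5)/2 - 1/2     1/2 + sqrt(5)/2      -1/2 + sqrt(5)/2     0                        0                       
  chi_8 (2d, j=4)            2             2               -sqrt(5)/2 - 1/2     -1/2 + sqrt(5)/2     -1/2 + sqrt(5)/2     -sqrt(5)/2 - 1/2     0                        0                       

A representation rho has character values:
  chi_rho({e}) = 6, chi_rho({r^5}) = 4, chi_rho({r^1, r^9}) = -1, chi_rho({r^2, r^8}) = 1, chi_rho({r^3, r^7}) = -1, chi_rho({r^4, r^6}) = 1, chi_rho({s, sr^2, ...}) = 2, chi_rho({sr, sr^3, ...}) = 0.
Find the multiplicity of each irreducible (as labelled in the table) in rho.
Multiplicities: chi_1: 1, chi_2: 0, chi_3: 1, chi_4: 0, chi_5: 0, chi_6: 1, chi_7: 0, chi_8: 1.

Use <chi_rho, chi> = (1/|G|) sum_C |C| * chi_rho(C) * conj(chi(C)) with |G| = 20 for each irreducible chi in the table:
  <chi_rho, chi_1> = (1/20)[1*(6)*conj(1) + 1*(4)*conj(1) + 2*(-1)*conj(1) + 2*(1)*conj(1) + 2*(-1)*conj(1) + 2*(1)*conj(1) + 5*(2)*conj(1) + 5*(0)*conj(1)]
      = (1/20)[(6) + (4) + (-2) + (2) + (-2) + (2) + (10) + (0)] = 20/20 = 1
  <chi_rho, chi_2> = (1/20)[1*(6)*conj(1) + 1*(4)*conj(1) + 2*(-1)*conj(1) + 2*(1)*conj(1) + 2*(-1)*conj(1) + 2*(1)*conj(1) + 5*(2)*conj(-1) + 5*(0)*conj(-1)]
      = (1/20)[(6) + (4) + (-2) + (2) + (-2) + (2) + (-10) + (0)] = 0/20 = 0
  <chi_rho, chi_3> = (1/20)[1*(6)*conj(1) + 1*(4)*conj(-1) + 2*(-1)*conj(-1) + 2*(1)*conj(1) + 2*(-1)*conj(-1) + 2*(1)*conj(1) + 5*(2)*conj(1) + 5*(0)*conj(-1)]
      = (1/20)[(6) + (-4) + (2) + (2) + (2) + (2) + (10) + (0)] = 20/20 = 1
  <chi_rho, chi_4> = (1/20)[1*(6)*conj(1) + 1*(4)*conj(-1) + 2*(-1)*conj(-1) + 2*(1)*conj(1) + 2*(-1)*conj(-1) + 2*(1)*conj(1) + 5*(2)*conj(-1) + 5*(0)*conj(1)]
      = (1/20)[(6) + (-4) + (2) + (2) + (2) + (2) + (-10) + (0)] = 0/20 = 0
  <chi_rho, chi_5> = (1/20)[1*(6)*conj(2) + 1*(4)*conj(-2) + 2*(-1)*conj(1/2 + sqrt(5)/2) + 2*(1)*conj(-1/2 + sqrt(5)/2) + 2*(-1)*conj(1/2 - sqrt(5)/2) + 2*(1)*conj(-sqrt(5)/2 - 1/2) + 5*(2)*conj(0) + 5*(0)*conj(0)]
      = (1/20)[(12) + (-8) + (-sqrt(5) - 1) + (-1 + sqrt(5)) + (-1 + sqrt(5)) + (-sqrt(5) - 1) + (0) + (0)] = 0/20 = 0
  <chi_rho, chi_6> = (1/20)[1*(6)*conj(2) + 1*(4)*conj(2) + 2*(-1)*conj(-1/2 + sqrt(5)/2) + 2*(1)*conj(-sqrt(5)/2 - 1/2) + 2*(-1)*conj(-sqrt(5)/2 - 1/2) + 2*(1)*conj(-1/2 + sqrt(5)/2) + 5*(2)*conj(0) + 5*(0)*conj(0)]
      = (1/20)[(12) + (8) + (1 - sqrt(5)) + (-sqrt(5) - 1) + (1 + sqrt(5)) + (-1 + sqrt(5)) + (0) + (0)] = 20/20 = 1
  <chi_rho, chi_7> = (1/20)[1*(6)*conj(2) + 1*(4)*conj(-2) + 2*(-1)*conj(1/2 - sqrt(5)/2) + 2*(1)*conj(-sqrt(5)/2 - 1/2) + 2*(-1)*conj(1/2 + sqrt(5)/2) + 2*(1)*conj(-1/2 + sqrt(5)/2) + 5*(2)*conj(0) + 5*(0)*conj(0)]
      = (1/20)[(12) + (-8) + (-1 + sqrt(5)) + (-sqrt(5) - 1) + (-sqrt(5) - 1) + (-1 + sqrt(5)) + (0) + (0)] = 0/20 = 0
  <chi_rho, chi_8> = (1/20)[1*(6)*conj(2) + 1*(4)*conj(2) + 2*(-1)*conj(-sqrt(5)/2 - 1/2) + 2*(1)*conj(-1/2 + sqrt(5)/2) + 2*(-1)*conj(-1/2 + sqrt(5)/2) + 2*(1)*conj(-sqrt(5)/2 - 1/2) + 5*(2)*conj(0) + 5*(0)*conj(0)]
      = (1/20)[(12) + (8) + (1 + sqrt(5)) + (-1 + sqrt(5)) + (1 - sqrt(5)) + (-sqrt(5) - 1) + (0) + (0)] = 20/20 = 1
Dimension check: dim(rho) = sum (mult * dim) = 1*1 + 0*1 + 1*1 + 0*1 + 0*2 + 1*2 + 0*2 + 1*2 = 6 = chi_rho(e) = 6.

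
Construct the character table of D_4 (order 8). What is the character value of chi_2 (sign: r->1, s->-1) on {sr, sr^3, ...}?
Conjugacy classes: {e} of size 1, {r^2} of size 1, {r^1, r^3} of size 2, {s, sr^2, ...} of size 2, {sr, sr^3, ...} of size 2.
Character table:
  irrep \ class              {e} (size 1)  {r^2} (size 1)  {r^1, r^3} (size 2)  {s, sr^2, ...} (size 2)  {sr, sr^3, ...} (size 2)
  chi_1 (triv)               1             1               1                    1                        1                       
  chi_2 (sign: r->1, s->-1)  1             1               1                    -1                       -1                      
  chi_3 (r->-1, s->1)        1             1               -1                   1                        -1                      
  chi_4 (r->-1, s->-1)       1             1               -1                   -1                       1                       
  chi_5 (2d, j=1)            2             -2              0                    0                        0                       

Spot check: chi_2 (sign: r->1, s->-1) on {sr, sr^3, ...} = -1.

Explanation: D_4 has order 2*4 = 8 with 5 conjugacy classes, hence 5 irreducibles. Sum of squared dims 1 + 1 + 1 + 1 + 4 = 8 = |G|. Linear characters come from the abelianisation; the 2-dimensional irreps have character r^k -> 2*cos(2*pi*j*k/4), reflections -> 0.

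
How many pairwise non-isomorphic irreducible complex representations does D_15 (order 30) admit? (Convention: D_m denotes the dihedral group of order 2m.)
9

Solution. The number of irreducible complex representations of a finite group equals its number of conjugacy classes. D_15 has 9 conjugacy classes ((n+3)/2 for n odd), so D_15 (order 30) has exactly 9 irreducible complex representations.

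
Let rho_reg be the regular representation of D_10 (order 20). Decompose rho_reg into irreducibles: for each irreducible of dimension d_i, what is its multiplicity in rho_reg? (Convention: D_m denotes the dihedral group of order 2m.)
Each irreducible V_i of dimension d_i appears with multiplicity d_i, i.e. rho_reg = (direct sum over all irreducibles V_i) d_i V_i. The irreducible dimensions for D_10 are 1, 1, 1, 1, 2, 2, 2, 2: 4 irreducibles of dimension 1, each with multiplicity 1; 4 irreducibles of dimension 2, each with multiplicity 2. Total dimension 4*1*1 + 4*2*2 = 20 = |G|.

Solution. General theorem: in the regular representation of a finite group G, each irreducible appears with multiplicity equal to its dimension. Check: dim(rho_reg) = sum d_i^2 = 1 + 1 + 1 + 1 + 4 + 4 + 4 + 4 = 20 = |G|.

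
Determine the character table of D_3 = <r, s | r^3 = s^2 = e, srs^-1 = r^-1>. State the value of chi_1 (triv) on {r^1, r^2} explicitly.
Conjugacy classes: {e} of size 1, {r^1, r^2} of size 2, {s, sr, ..., sr^2} of size 3.
Character table:
  irrep \ class              {e} (size 1)  {r^1, r^2} (size 2)  {s, sr, ..., sr^2} (size 3)
  chi_1 (triv)               1             1                    1                          
  chi_2 (sign: r->1, s->-1)  1             1                    -1                         
  chi_3 (2d, j=1)            2             -1                   0                          

Spot check: chi_1 (triv) on {r^1, r^2} = 1.

Derivation: D_3 has order 2*3 = 6 with 3 conjugacy classes, hence 3 irreducibles. Sum of squared dims 1 + 1 + 4 = 6 = |G|. Linear characters come from the abelianisation; the 2-dimensional irreps have character r^k -> 2*cos(2*pi*j*k/3), reflections -> 0.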